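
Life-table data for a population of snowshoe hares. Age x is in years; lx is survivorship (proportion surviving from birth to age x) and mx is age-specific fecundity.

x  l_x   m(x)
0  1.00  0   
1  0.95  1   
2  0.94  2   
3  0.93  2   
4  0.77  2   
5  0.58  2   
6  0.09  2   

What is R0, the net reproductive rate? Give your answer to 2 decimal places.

lx·mx by age: 0, 0.95, 1.88, 1.86, 1.54, 1.16, 0.18
R0 = Σ lx·mx = 7.57 → 7.57

7.57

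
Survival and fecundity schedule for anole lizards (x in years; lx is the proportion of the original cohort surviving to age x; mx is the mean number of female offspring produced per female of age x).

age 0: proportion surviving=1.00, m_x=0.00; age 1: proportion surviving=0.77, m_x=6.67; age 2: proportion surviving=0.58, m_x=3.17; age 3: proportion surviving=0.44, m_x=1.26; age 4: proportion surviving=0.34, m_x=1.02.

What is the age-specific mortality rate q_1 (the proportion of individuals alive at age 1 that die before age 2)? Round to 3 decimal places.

q_1 = (l_1 − l_2) / l_1 = (0.77 − 0.58) / 0.77
     = 0.19 / 0.77 = 0.246753… → 0.247

0.247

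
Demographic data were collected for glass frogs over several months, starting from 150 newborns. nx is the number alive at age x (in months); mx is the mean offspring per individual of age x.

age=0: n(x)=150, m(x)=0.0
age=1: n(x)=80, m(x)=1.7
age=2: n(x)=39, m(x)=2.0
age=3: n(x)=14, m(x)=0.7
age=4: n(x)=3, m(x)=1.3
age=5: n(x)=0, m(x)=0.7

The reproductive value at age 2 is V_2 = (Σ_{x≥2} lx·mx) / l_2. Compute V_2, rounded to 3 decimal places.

2.351

lx = nx/n0 = nx/150: 1, 0.53333…, 0.26, 0.09333…, 0.02, 0
lx·mx for x ≥ 2: 0.52, 0.065333…, 0.026, 0 → sum = 0.611333…
V_2 = 0.611333… / l_2 = 0.611333… / 0.26 = 2.351282… → 2.351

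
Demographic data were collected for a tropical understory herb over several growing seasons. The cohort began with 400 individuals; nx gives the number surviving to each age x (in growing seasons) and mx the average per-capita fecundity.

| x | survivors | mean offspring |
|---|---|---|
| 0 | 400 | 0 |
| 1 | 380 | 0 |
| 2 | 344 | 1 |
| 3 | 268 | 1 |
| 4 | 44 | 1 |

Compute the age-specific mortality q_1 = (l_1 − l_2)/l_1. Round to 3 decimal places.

lx = nx/n0 = nx/400: 1, 0.95, 0.86, 0.67, 0.11
q_1 = (l_1 − l_2) / l_1 = (0.95 − 0.86) / 0.95
     = 0.09 / 0.95 = 0.094737… → 0.095

0.095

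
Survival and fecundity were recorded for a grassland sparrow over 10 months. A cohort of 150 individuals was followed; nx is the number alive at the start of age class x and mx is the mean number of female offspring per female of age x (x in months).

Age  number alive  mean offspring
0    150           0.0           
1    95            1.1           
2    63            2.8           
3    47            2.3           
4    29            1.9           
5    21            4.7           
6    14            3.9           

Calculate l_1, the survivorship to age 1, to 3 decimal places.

l_1 = n_1/n_0 = 95/150 = 0.633333… → 0.633

0.633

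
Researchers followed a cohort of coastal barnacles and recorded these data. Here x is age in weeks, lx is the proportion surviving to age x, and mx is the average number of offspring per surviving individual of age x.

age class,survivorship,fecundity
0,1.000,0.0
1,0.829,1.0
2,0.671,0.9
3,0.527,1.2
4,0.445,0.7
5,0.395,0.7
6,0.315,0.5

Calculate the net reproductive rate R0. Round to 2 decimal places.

lx·mx by age: 0, 0.829, 0.6039, 0.6324, 0.3115, 0.2765, 0.1575
R0 = Σ lx·mx = 2.8108 → 2.81

2.81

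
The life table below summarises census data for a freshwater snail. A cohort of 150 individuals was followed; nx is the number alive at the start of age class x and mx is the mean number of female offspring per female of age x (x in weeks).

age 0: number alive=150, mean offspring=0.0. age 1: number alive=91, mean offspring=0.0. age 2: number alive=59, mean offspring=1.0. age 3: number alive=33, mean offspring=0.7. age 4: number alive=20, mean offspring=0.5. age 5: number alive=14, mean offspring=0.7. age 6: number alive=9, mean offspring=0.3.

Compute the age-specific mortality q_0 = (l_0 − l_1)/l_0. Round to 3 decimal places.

lx = nx/n0 = nx/150: 1, 0.60667…, 0.39333…, 0.22, 0.13333…, 0.09333…, 0.06
q_0 = (l_0 − l_1) / l_0 = (1 − 0.606667…) / 1
     = 0.393333… / 1 = 0.393333… → 0.393

0.393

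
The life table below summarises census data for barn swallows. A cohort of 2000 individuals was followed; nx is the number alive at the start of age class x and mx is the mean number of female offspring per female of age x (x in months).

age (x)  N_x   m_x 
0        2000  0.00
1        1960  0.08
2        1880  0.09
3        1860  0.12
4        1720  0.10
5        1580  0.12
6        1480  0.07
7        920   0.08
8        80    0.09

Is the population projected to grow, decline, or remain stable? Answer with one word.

declining

lx = nx/n0 = nx/2000: 1, 0.98, 0.94, 0.93, 0.86, 0.79, 0.74, 0.46, 0.04
R0 = Σ lx·mx = 0 + 0.0784 + 0.0846 + 0.1116 + 0.086 + 0.0948 + 0.0518 + 0.0368 + 0.0036 = 0.5476
R0 < 1, so the population is declining.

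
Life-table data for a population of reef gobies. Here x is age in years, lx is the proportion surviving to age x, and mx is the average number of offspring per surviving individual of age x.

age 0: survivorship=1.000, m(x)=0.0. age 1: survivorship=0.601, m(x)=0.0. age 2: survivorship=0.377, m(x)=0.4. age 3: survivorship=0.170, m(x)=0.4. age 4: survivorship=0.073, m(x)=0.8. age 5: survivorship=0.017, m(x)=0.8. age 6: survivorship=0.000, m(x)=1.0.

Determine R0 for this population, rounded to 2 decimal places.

lx·mx by age: 0, 0, 0.1508, 0.068, 0.0584, 0.0136, 0
R0 = Σ lx·mx = 0.2908 → 0.29

0.29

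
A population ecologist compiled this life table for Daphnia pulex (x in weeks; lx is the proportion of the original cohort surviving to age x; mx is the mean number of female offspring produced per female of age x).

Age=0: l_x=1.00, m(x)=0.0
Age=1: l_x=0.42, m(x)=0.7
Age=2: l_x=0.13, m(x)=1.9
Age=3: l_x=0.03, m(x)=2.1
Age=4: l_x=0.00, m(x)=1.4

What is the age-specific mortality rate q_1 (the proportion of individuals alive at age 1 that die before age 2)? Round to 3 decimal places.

q_1 = (l_1 − l_2) / l_1 = (0.42 − 0.13) / 0.42
     = 0.29 / 0.42 = 0.690476… → 0.690

0.690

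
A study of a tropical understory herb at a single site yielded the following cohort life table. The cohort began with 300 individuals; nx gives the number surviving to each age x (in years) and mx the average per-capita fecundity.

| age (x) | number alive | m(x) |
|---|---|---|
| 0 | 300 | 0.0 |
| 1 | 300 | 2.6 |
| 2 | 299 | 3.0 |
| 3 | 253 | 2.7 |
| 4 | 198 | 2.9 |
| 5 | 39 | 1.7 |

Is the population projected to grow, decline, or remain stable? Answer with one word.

growing

lx = nx/n0 = nx/300: 1, 1, 0.99667…, 0.84333…, 0.66, 0.13
R0 = Σ lx·mx = 0 + 2.6 + 2.99… + 2.277… + 1.914 + 0.221 = 10.002…
R0 > 1, so the population is growing.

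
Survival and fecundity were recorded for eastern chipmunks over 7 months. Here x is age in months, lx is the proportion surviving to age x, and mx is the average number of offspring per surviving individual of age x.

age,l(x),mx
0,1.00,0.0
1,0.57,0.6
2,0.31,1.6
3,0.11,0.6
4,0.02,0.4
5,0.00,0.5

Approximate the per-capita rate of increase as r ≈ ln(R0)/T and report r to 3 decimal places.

R0 = Σ lx·mx = 0 + 0.342 + 0.496 + 0.066 + 0.008 + 0 = 0.912
Σ x·lx·mx = 1.564; T = 1.564/0.912 = 1.71491…
r ≈ ln(R0)/T = ln(0.912)/1.71491… = -0.05371… → -0.054

-0.054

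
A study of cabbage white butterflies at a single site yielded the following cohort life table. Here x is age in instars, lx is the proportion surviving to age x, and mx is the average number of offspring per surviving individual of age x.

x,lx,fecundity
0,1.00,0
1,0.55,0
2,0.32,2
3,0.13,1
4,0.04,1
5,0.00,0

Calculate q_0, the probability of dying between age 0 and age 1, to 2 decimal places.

q_0 = (l_0 − l_1) / l_0 = (1 − 0.55) / 1
     = 0.45 / 1 = 0.45 → 0.45

0.45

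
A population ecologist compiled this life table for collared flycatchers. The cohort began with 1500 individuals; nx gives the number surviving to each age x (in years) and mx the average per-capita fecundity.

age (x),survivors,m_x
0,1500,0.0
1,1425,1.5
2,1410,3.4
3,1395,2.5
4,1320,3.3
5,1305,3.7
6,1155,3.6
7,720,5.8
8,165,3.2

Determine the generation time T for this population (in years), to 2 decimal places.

4.29

lx = nx/n0 = nx/1500: 1, 0.95, 0.94, 0.93, 0.88, 0.87, 0.77, 0.48, 0.11
lx·mx: 0, 1.425, 3.196, 2.325, 2.904, 3.219, 2.772, 2.784, 0.352 → R0 = 18.977
x·lx·mx: 0, 1.425, 6.392, 6.975, 11.616, 16.095, 16.632, 19.488, 2.816 → Σ = 81.439
T = 81.439 / 18.977 = 4.291458… → 4.29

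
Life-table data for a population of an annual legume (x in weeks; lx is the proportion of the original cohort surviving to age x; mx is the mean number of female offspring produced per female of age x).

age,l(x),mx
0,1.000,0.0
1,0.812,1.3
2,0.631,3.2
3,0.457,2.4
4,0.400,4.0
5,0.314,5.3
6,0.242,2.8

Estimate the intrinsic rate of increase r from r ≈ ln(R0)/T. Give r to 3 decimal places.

R0 = Σ lx·mx = 0 + 1.0556 + 2.0192 + 1.0968 + 1.6 + 1.6642 + 0.6776 = 8.1134
Σ x·lx·mx = 27.171; T = 27.171/8.1134 = 3.3489…
r ≈ ln(R0)/T = ln(8.1134)/3.3489… = 0.62513… → 0.625

0.625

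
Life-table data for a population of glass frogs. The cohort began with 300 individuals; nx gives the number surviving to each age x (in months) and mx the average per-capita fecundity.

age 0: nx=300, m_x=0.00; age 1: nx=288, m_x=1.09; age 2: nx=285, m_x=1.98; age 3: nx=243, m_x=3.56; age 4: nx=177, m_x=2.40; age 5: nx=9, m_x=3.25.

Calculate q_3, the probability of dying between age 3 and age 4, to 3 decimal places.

0.272

lx = nx/n0 = nx/300: 1, 0.96, 0.95, 0.81, 0.59, 0.03
q_3 = (l_3 − l_4) / l_3 = (0.81 − 0.59) / 0.81
     = 0.22 / 0.81 = 0.271605… → 0.272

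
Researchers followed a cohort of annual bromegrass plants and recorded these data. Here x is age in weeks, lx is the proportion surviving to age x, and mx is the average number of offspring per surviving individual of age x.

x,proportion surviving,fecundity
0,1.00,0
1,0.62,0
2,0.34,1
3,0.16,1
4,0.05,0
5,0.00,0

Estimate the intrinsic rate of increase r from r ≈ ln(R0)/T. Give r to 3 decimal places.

-0.299

R0 = Σ lx·mx = 0 + 0 + 0.34 + 0.16 + 0 + 0 = 0.5
Σ x·lx·mx = 1.16; T = 1.16/0.5 = 2.32
r ≈ ln(R0)/T = ln(0.5)/2.32 = -0.29877… → -0.299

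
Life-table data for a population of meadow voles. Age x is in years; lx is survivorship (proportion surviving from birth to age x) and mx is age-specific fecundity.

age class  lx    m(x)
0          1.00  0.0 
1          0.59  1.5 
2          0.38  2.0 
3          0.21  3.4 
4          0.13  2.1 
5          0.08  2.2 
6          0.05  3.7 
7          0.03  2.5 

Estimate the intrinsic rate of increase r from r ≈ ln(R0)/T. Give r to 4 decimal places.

R0 = Σ lx·mx = 0 + 0.885 + 0.76 + 0.714 + 0.273 + 0.176 + 0.185 + 0.075 = 3.068
Σ x·lx·mx = 8.154; T = 8.154/3.068 = 2.65776…
r ≈ ln(R0)/T = ln(3.068)/2.65776… = 0.421794… → 0.4218

0.4218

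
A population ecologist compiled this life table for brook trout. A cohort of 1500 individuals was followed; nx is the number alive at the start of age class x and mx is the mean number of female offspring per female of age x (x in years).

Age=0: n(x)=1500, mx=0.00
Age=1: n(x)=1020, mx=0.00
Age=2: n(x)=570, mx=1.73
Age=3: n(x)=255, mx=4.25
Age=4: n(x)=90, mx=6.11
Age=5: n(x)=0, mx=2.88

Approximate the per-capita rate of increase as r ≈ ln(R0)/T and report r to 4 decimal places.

lx = nx/n0 = nx/1500: 1, 0.68, 0.38, 0.17, 0.06, 0
R0 = Σ lx·mx = 0 + 0 + 0.6574 + 0.7225 + 0.3666 + 0 = 1.7465
Σ x·lx·mx = 4.9487; T = 4.9487/1.7465 = 2.8335…
r ≈ ln(R0)/T = ln(1.7465)/2.8335… = 0.196794… → 0.1968

0.1968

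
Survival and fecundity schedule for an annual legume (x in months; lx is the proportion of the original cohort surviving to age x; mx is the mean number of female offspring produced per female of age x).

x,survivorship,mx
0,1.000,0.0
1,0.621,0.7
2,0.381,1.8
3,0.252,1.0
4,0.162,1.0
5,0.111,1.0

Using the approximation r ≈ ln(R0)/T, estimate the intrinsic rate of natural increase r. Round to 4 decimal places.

R0 = Σ lx·mx = 0 + 0.4347 + 0.6858 + 0.252 + 0.162 + 0.111 = 1.6455
Σ x·lx·mx = 3.7653; T = 3.7653/1.6455 = 2.28824…
r ≈ ln(R0)/T = ln(1.6455)/2.28824… = 0.217654… → 0.2177

0.2177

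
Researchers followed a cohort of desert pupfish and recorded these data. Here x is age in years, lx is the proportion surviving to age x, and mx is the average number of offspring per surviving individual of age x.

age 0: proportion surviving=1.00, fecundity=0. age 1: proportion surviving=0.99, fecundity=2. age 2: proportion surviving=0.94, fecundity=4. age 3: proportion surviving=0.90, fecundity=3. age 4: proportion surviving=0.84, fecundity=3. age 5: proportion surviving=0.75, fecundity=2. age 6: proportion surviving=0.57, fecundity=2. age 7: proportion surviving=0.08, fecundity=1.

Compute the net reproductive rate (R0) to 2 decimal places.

13.68

lx·mx by age: 0, 1.98, 3.76, 2.7, 2.52, 1.5, 1.14, 0.08
R0 = Σ lx·mx = 13.68 → 13.68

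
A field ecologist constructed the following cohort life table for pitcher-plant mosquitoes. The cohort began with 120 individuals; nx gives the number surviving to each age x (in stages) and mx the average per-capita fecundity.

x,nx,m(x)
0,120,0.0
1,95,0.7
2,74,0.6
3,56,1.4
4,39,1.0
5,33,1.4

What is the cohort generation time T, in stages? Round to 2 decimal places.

lx = nx/n0 = nx/120: 1, 0.79167…, 0.61667…, 0.46667…, 0.325, 0.275
lx·mx: 0, 0.554167…, 0.37…, 0.653333…, 0.325, 0.385 → R0 = 2.2875…
x·lx·mx: 0, 0.554167…, 0.74…, 1.96…, 1.3, 1.925 → Σ = 6.479167…
T = 6.479167… / 2.2875… = 2.832423… → 2.83

2.83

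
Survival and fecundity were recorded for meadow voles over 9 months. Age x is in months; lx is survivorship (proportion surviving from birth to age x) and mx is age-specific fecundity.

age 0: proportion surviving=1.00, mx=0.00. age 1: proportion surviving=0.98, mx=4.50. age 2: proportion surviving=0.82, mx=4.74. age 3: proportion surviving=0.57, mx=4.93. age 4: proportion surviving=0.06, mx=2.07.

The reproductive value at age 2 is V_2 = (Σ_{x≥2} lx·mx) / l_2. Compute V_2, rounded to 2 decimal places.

8.32

lx·mx for x ≥ 2: 3.8868, 2.8101, 0.1242 → sum = 6.8211
V_2 = 6.8211 / l_2 = 6.8211 / 0.82 = 8.318415… → 8.32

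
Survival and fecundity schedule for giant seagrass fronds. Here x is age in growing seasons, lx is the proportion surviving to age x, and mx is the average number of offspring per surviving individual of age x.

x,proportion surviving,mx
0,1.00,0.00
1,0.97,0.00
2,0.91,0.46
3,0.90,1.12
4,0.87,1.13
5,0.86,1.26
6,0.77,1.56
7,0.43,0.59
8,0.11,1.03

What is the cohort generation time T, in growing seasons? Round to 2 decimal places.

lx·mx: 0, 0, 0.4186, 1.008, 0.9831, 1.0836, 1.2012, 0.2537, 0.1133 → R0 = 5.0615
x·lx·mx: 0, 0, 0.8372, 3.024, 3.9324, 5.418, 7.2072, 1.7759, 0.9064 → Σ = 23.1011
T = 23.1011 / 5.0615 = 4.564082… → 4.56

4.56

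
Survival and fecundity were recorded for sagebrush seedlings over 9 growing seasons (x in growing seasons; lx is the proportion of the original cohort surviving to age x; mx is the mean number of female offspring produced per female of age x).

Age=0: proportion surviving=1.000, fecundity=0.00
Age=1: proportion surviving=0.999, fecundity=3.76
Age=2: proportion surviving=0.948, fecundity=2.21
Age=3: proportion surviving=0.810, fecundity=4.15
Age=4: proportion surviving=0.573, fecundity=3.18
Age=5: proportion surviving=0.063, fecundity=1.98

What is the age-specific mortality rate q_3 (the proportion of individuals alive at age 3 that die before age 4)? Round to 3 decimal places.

0.293

q_3 = (l_3 − l_4) / l_3 = (0.81 − 0.573) / 0.81
     = 0.237 / 0.81 = 0.292593… → 0.293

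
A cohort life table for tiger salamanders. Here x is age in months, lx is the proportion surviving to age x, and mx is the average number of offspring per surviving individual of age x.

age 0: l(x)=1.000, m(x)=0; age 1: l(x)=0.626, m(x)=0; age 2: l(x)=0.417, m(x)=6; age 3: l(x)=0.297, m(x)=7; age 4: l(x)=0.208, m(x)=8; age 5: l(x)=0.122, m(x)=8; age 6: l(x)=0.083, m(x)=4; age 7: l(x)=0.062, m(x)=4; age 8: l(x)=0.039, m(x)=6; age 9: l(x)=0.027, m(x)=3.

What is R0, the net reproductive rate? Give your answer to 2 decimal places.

lx·mx by age: 0, 0, 2.502, 2.079, 1.664, 0.976, 0.332, 0.248, 0.234, 0.081
R0 = Σ lx·mx = 8.116 → 8.12

8.12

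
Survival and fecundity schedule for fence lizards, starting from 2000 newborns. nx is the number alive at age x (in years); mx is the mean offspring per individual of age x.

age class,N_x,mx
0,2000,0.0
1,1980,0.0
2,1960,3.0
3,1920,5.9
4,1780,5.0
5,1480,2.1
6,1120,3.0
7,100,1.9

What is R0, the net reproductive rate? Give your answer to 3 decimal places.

lx = nx/n0 = nx/2000: 1, 0.99, 0.98, 0.96, 0.89, 0.74, 0.56, 0.05
lx·mx by age: 0, 0, 2.94, 5.664, 4.45, 1.554, 1.68, 0.095
R0 = Σ lx·mx = 16.383 → 16.383

16.383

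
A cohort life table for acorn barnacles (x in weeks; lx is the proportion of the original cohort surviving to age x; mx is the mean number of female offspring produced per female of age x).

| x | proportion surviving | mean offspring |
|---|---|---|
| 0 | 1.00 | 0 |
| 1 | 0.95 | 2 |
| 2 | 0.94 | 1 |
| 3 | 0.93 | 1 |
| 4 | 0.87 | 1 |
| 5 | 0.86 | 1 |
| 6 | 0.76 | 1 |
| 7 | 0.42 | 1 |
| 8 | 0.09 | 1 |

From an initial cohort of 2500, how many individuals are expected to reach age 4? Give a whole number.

2175

Expected survivors = N0 · l_4 = 2500 × 0.87 = 2175 → 2175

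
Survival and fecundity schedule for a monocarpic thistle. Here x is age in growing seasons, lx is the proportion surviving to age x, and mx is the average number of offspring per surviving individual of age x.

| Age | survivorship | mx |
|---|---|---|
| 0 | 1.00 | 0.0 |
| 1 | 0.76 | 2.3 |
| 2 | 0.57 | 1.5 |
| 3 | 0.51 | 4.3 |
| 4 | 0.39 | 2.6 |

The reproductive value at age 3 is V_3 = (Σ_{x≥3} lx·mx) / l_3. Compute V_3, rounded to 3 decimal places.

6.288

lx·mx for x ≥ 3: 2.193, 1.014 → sum = 3.207
V_3 = 3.207 / l_3 = 3.207 / 0.51 = 6.288235… → 6.288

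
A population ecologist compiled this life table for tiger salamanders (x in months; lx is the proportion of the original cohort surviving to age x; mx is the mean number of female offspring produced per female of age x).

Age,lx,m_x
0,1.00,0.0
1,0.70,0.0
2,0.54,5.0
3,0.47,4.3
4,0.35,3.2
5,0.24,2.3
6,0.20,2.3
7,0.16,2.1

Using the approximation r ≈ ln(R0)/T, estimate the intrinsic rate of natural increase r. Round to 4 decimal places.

R0 = Σ lx·mx = 0 + 0 + 2.7 + 2.021 + 1.12 + 0.552 + 0.46 + 0.336 = 7.189
Σ x·lx·mx = 23.815; T = 23.815/7.189 = 3.3127…
r ≈ ln(R0)/T = ln(7.189)/3.3127… = 0.595451… → 0.5955

0.5955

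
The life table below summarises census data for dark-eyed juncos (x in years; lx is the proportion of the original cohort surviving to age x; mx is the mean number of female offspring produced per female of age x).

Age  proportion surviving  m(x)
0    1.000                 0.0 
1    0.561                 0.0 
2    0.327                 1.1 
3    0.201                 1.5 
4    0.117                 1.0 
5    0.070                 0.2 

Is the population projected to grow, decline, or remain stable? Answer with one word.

declining

R0 = Σ lx·mx = 0 + 0 + 0.3597 + 0.3015 + 0.117 + 0.014 = 0.7922
R0 < 1, so the population is declining.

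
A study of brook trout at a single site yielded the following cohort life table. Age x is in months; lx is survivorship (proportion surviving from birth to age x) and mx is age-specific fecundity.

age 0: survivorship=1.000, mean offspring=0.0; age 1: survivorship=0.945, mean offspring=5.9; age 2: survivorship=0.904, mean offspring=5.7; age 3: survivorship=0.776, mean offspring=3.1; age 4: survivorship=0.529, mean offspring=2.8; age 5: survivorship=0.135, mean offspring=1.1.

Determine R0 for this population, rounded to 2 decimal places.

14.76

lx·mx by age: 0, 5.5755, 5.1528, 2.4056, 1.4812, 0.1485
R0 = Σ lx·mx = 14.7636 → 14.76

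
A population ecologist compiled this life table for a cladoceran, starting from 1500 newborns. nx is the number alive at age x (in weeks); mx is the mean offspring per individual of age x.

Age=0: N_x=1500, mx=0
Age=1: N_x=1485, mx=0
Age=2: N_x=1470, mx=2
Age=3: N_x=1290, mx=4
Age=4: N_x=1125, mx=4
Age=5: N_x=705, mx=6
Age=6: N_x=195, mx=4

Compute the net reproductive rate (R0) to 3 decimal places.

11.740

lx = nx/n0 = nx/1500: 1, 0.99, 0.98, 0.86, 0.75, 0.47, 0.13
lx·mx by age: 0, 0, 1.96, 3.44, 3, 2.82, 0.52
R0 = Σ lx·mx = 11.74 → 11.740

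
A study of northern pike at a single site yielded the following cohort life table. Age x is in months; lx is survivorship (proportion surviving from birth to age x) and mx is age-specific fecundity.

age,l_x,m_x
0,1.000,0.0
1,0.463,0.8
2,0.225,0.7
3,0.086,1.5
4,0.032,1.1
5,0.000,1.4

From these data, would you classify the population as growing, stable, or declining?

R0 = Σ lx·mx = 0 + 0.3704 + 0.1575 + 0.129 + 0.0352 + 0 = 0.6921
R0 < 1, so the population is declining.

declining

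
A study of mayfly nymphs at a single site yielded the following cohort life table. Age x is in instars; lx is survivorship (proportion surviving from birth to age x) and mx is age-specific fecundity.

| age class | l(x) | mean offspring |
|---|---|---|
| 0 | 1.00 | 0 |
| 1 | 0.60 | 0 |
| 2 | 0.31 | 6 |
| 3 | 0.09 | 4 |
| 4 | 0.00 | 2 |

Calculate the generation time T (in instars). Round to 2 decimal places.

2.16

lx·mx: 0, 0, 1.86, 0.36, 0 → R0 = 2.22
x·lx·mx: 0, 0, 3.72, 1.08, 0 → Σ = 4.8
T = 4.8 / 2.22 = 2.162162… → 2.16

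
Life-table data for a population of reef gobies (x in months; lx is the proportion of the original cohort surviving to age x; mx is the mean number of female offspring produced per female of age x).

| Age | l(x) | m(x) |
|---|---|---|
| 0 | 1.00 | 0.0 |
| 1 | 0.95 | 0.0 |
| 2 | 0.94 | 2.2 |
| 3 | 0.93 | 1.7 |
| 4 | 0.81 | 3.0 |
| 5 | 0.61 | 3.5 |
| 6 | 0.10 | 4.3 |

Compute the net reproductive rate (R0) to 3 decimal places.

8.644

lx·mx by age: 0, 0, 2.068, 1.581, 2.43, 2.135, 0.43
R0 = Σ lx·mx = 8.644 → 8.644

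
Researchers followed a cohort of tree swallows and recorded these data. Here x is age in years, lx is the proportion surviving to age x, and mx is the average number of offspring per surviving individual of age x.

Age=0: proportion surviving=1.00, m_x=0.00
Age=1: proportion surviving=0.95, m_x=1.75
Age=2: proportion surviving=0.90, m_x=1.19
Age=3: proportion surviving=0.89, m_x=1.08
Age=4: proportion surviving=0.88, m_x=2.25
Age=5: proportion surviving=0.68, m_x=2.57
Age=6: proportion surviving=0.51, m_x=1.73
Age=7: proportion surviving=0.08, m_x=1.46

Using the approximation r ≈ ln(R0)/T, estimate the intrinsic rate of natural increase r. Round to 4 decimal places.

R0 = Σ lx·mx = 0 + 1.6625 + 1.071 + 0.9612 + 1.98 + 1.7476 + 0.8823 + 0.1168 = 8.4214
Σ x·lx·mx = 29.4575; T = 29.4575/8.4214 = 3.49793…
r ≈ ln(R0)/T = ln(8.4214)/3.49793… = 0.609153… → 0.6092

0.6092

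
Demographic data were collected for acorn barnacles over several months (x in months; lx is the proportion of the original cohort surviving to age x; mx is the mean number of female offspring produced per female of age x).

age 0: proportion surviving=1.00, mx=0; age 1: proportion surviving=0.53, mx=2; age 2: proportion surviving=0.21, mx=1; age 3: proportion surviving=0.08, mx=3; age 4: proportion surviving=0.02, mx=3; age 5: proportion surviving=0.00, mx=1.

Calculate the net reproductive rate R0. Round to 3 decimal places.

lx·mx by age: 0, 1.06, 0.21, 0.24, 0.06, 0
R0 = Σ lx·mx = 1.57 → 1.570

1.570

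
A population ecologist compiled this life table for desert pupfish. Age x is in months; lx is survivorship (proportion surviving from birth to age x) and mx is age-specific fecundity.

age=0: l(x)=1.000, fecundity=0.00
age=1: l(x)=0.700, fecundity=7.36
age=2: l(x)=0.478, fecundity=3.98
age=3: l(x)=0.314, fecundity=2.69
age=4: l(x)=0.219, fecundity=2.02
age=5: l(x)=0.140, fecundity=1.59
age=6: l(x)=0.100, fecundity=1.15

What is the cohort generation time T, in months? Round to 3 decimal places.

1.736

lx·mx: 0, 5.152, 1.90244, 0.84466, 0.44238, 0.2226, 0.115 → R0 = 8.67908
x·lx·mx: 0, 5.152, 3.80488, 2.53398, 1.76952, 1.113, 0.69 → Σ = 15.06338
T = 15.06338 / 8.67908 = 1.735596… → 1.736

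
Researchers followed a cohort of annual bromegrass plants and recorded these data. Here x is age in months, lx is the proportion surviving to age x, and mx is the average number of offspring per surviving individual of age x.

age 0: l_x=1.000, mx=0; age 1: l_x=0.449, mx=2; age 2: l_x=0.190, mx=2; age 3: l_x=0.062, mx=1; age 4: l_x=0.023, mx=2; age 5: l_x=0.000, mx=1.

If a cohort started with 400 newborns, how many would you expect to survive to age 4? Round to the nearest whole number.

Expected survivors = N0 · l_4 = 400 × 0.023 = 9.2 → 9

9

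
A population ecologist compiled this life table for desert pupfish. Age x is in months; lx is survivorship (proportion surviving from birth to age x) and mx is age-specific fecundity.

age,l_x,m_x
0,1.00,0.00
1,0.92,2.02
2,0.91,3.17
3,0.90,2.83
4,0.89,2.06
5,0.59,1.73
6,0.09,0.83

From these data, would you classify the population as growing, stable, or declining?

growing

R0 = Σ lx·mx = 0 + 1.8584 + 2.8847 + 2.547 + 1.8334 + 1.0207 + 0.0747 = 10.2189
R0 > 1, so the population is growing.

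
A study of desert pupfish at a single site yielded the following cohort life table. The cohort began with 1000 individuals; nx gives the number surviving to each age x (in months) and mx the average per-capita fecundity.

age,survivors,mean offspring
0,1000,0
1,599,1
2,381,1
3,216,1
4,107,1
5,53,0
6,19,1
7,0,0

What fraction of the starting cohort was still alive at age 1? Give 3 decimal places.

0.599

l_1 = n_1/n_0 = 599/1000 = 0.599 → 0.599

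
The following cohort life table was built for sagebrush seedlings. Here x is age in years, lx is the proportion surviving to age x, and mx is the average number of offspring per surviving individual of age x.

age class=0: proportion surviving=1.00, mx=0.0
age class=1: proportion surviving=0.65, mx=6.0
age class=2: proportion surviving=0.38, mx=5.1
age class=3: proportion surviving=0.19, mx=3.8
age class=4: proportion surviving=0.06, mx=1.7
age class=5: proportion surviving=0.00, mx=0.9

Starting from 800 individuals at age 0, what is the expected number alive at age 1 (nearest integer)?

Expected survivors = N0 · l_1 = 800 × 0.65 = 520 → 520

520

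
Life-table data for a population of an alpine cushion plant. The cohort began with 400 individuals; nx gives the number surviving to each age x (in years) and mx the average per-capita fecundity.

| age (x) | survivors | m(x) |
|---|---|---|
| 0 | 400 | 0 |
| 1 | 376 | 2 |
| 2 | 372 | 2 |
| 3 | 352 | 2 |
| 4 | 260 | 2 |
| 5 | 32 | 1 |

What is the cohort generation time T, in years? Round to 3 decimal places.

lx = nx/n0 = nx/400: 1, 0.94, 0.93, 0.88, 0.65, 0.08
lx·mx: 0, 1.88, 1.86, 1.76, 1.3, 0.08 → R0 = 6.88
x·lx·mx: 0, 1.88, 3.72, 5.28, 5.2, 0.4 → Σ = 16.48
T = 16.48 / 6.88 = 2.395349… → 2.395

2.395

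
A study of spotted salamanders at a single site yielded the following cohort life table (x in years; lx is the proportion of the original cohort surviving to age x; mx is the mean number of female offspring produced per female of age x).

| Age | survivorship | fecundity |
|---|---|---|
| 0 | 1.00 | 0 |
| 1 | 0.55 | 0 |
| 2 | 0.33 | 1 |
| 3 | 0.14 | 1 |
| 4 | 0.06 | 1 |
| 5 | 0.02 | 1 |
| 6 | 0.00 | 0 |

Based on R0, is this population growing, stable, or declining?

R0 = Σ lx·mx = 0 + 0 + 0.33 + 0.14 + 0.06 + 0.02 + 0 = 0.55
R0 < 1, so the population is declining.

declining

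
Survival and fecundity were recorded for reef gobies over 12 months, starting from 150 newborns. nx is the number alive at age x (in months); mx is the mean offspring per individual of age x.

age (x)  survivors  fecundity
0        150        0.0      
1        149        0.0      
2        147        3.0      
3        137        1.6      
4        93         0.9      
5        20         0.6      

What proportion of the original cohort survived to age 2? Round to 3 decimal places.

l_2 = n_2/n_0 = 147/150 = 0.98 → 0.980

0.980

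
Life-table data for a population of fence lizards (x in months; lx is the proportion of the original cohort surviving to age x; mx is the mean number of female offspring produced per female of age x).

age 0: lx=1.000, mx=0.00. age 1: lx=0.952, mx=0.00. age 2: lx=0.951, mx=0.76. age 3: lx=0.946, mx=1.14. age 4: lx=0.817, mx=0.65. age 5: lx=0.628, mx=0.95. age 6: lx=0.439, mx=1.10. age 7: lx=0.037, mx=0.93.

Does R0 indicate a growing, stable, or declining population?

R0 = Σ lx·mx = 0 + 0 + 0.72276 + 1.07844 + 0.53105 + 0.5966 + 0.4829 + 0.03441 = 3.44616
R0 > 1, so the population is growing.

growing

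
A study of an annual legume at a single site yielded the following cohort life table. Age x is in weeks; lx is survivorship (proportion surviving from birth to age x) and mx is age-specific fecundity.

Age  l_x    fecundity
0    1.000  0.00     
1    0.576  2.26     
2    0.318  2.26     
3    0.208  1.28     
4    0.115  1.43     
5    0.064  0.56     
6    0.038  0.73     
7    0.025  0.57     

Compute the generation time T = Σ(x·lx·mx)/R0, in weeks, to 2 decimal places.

1.84

lx·mx: 0, 1.30176, 0.71868, 0.26624, 0.16445, 0.03584, 0.02774, 0.01425 → R0 = 2.52896
x·lx·mx: 0, 1.30176, 1.43736, 0.79872, 0.6578, 0.1792, 0.16644, 0.09975 → Σ = 4.64103
T = 4.64103 / 2.52896 = 1.835154… → 1.84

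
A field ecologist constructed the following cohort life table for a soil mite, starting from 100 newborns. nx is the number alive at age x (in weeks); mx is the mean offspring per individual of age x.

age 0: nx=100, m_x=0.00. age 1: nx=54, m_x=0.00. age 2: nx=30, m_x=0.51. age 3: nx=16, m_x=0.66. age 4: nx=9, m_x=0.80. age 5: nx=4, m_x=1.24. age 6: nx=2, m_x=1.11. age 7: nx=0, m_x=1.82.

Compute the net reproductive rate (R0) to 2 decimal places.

lx = nx/n0 = nx/100: 1, 0.54, 0.3, 0.16, 0.09, 0.04, 0.02, 0
lx·mx by age: 0, 0, 0.153, 0.1056, 0.072, 0.0496, 0.0222, 0
R0 = Σ lx·mx = 0.4024 → 0.40

0.40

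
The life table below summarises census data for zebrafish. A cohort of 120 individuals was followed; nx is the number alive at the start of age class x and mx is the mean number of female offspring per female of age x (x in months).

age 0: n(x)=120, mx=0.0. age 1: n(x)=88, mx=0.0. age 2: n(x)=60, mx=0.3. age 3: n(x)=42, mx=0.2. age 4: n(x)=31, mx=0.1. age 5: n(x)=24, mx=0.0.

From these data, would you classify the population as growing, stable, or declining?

declining

lx = nx/n0 = nx/120: 1, 0.73333…, 0.5, 0.35, 0.25833…, 0.2
R0 = Σ lx·mx = 0 + 0 + 0.15 + 0.07 + 0.025833… + 0 = 0.245833…
R0 < 1, so the population is declining.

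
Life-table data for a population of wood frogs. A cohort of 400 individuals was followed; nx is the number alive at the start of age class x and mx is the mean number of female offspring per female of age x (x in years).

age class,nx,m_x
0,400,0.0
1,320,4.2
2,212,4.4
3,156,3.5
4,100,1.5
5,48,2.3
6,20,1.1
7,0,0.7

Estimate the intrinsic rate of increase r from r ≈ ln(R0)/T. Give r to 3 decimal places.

1.038

lx = nx/n0 = nx/400: 1, 0.8, 0.53, 0.39, 0.25, 0.12, 0.05, 0
R0 = Σ lx·mx = 0 + 3.36 + 2.332 + 1.365 + 0.375 + 0.276 + 0.055 + 0 = 7.763
Σ x·lx·mx = 15.329; T = 15.329/7.763 = 1.97462…
r ≈ ln(R0)/T = ln(7.763)/1.97462… = 1.03785… → 1.038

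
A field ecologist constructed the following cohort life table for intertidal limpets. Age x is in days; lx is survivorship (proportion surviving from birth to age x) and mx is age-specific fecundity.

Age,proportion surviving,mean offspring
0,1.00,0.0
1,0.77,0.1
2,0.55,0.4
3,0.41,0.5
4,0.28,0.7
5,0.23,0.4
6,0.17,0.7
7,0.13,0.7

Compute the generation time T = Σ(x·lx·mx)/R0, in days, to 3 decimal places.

lx·mx: 0, 0.077, 0.22, 0.205, 0.196, 0.092, 0.119, 0.091 → R0 = 1
x·lx·mx: 0, 0.077, 0.44, 0.615, 0.784, 0.46, 0.714, 0.637 → Σ = 3.727
T = 3.727 / 1 = 3.727 → 3.727

3.727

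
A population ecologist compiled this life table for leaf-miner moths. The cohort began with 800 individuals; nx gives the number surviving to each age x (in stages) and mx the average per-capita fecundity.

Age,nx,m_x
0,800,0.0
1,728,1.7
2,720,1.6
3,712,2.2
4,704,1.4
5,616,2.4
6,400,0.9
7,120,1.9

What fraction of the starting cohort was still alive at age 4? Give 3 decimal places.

l_4 = n_4/n_0 = 704/800 = 0.88 → 0.880

0.880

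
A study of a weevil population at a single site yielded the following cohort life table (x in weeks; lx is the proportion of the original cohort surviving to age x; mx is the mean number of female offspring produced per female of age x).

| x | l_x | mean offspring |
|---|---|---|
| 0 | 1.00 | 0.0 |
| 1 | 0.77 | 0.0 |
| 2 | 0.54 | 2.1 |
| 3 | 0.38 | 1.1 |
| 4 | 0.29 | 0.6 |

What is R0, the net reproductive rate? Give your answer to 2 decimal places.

1.73

lx·mx by age: 0, 0, 1.134, 0.418, 0.174
R0 = Σ lx·mx = 1.726 → 1.73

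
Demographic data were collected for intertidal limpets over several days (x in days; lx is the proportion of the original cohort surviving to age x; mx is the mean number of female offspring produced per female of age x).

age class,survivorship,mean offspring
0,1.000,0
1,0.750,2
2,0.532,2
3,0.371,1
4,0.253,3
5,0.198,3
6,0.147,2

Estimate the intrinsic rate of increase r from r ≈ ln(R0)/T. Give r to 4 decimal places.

0.5575

R0 = Σ lx·mx = 0 + 1.5 + 1.064 + 0.371 + 0.759 + 0.594 + 0.294 = 4.582
Σ x·lx·mx = 12.511; T = 12.511/4.582 = 2.73047…
r ≈ ln(R0)/T = ln(4.582)/2.73047… = 0.557463… → 0.5575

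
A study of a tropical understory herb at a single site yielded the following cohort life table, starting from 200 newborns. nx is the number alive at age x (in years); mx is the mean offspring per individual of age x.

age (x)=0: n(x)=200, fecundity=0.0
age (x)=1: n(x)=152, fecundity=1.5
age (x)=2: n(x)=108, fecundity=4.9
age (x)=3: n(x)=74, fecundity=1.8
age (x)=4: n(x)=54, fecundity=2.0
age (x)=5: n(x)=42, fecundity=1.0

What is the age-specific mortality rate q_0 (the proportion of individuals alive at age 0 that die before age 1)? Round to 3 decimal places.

lx = nx/n0 = nx/200: 1, 0.76, 0.54, 0.37, 0.27, 0.21
q_0 = (l_0 − l_1) / l_0 = (1 − 0.76) / 1
     = 0.24 / 1 = 0.24 → 0.240

0.240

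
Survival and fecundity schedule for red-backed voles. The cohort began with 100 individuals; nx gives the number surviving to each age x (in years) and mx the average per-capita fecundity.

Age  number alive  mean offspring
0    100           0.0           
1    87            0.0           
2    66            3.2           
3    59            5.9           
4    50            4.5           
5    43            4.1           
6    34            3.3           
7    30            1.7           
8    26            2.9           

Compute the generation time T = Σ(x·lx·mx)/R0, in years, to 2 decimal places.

4.07

lx = nx/n0 = nx/100: 1, 0.87, 0.66, 0.59, 0.5, 0.43, 0.34, 0.3, 0.26
lx·mx: 0, 0, 2.112, 3.481, 2.25, 1.763, 1.122, 0.51, 0.754 → R0 = 11.992
x·lx·mx: 0, 0, 4.224, 10.443, 9, 8.815, 6.732, 3.57, 6.032 → Σ = 48.816
T = 48.816 / 11.992 = 4.070714… → 4.07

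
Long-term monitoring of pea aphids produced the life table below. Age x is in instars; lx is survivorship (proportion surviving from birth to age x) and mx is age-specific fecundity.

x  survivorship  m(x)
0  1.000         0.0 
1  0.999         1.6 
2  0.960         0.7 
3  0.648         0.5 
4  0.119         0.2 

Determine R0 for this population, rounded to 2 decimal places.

lx·mx by age: 0, 1.5984, 0.672, 0.324, 0.0238
R0 = Σ lx·mx = 2.6182 → 2.62

2.62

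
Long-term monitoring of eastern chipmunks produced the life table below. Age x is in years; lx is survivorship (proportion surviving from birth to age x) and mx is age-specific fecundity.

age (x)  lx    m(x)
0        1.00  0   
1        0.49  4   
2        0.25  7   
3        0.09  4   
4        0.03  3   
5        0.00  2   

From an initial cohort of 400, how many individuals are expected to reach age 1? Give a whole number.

196

Expected survivors = N0 · l_1 = 400 × 0.49 = 196 → 196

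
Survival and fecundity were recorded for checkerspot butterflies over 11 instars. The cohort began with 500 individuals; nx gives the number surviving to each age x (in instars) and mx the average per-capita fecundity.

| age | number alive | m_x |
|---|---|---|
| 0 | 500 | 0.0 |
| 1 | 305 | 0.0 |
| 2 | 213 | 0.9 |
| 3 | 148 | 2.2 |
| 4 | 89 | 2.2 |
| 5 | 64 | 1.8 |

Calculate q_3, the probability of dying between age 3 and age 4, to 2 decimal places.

0.40

lx = nx/n0 = nx/500: 1, 0.61, 0.426, 0.296, 0.178, 0.128
q_3 = (l_3 − l_4) / l_3 = (0.296 − 0.178) / 0.296
     = 0.118 / 0.296 = 0.398649… → 0.40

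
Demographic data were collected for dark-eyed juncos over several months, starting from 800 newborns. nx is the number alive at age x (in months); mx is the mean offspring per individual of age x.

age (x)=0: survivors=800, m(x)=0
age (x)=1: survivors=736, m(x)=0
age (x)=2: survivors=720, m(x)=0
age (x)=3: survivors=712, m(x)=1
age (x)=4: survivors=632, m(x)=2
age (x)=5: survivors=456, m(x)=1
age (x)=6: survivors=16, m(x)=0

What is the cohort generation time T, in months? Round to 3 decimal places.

lx = nx/n0 = nx/800: 1, 0.92, 0.9, 0.89, 0.79, 0.57, 0.02
lx·mx: 0, 0, 0, 0.89, 1.58, 0.57, 0 → R0 = 3.04
x·lx·mx: 0, 0, 0, 2.67, 6.32, 2.85, 0 → Σ = 11.84
T = 11.84 / 3.04 = 3.894737… → 3.895

3.895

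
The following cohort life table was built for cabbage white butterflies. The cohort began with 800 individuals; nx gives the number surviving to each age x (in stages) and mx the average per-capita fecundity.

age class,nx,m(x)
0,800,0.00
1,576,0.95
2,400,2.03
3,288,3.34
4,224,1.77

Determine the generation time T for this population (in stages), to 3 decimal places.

2.444

lx = nx/n0 = nx/800: 1, 0.72, 0.5, 0.36, 0.28
lx·mx: 0, 0.684, 1.015, 1.2024, 0.4956 → R0 = 3.397
x·lx·mx: 0, 0.684, 2.03, 3.6072, 1.9824 → Σ = 8.3036
T = 8.3036 / 3.397 = 2.444392… → 2.444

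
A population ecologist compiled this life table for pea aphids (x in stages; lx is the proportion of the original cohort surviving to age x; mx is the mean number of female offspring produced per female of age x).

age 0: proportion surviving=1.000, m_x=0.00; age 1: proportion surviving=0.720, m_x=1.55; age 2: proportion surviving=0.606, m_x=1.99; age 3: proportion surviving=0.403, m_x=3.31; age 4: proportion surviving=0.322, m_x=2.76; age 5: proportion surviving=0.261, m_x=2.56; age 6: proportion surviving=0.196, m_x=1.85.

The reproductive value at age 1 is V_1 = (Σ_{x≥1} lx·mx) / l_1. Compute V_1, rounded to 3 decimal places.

lx·mx for x ≥ 1: 1.116, 1.20594, 1.33393, 0.88872, 0.66816, 0.3626 → sum = 5.57535
V_1 = 5.57535 / l_1 = 5.57535 / 0.72 = 7.743542… → 7.744

7.744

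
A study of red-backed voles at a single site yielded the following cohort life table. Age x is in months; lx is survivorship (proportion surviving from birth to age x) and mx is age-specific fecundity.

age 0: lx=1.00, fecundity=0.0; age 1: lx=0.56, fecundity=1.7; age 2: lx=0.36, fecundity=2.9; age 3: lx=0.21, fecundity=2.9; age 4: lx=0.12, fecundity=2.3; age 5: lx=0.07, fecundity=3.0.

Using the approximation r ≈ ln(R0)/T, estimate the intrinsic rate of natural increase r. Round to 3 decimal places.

0.497

R0 = Σ lx·mx = 0 + 0.952 + 1.044 + 0.609 + 0.276 + 0.21 = 3.091
Σ x·lx·mx = 7.021; T = 7.021/3.091 = 2.27143…
r ≈ ln(R0)/T = ln(3.091)/2.27143… = 0.49682… → 0.497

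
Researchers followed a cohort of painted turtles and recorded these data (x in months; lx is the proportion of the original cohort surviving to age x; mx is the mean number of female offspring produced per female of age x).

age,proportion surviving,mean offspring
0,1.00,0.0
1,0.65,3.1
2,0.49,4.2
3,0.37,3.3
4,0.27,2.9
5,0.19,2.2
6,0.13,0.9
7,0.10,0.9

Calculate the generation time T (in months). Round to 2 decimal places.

lx·mx: 0, 2.015, 2.058, 1.221, 0.783, 0.418, 0.117, 0.09 → R0 = 6.702
x·lx·mx: 0, 2.015, 4.116, 3.663, 3.132, 2.09, 0.702, 0.63 → Σ = 16.348
T = 16.348 / 6.702 = 2.439272… → 2.44

2.44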